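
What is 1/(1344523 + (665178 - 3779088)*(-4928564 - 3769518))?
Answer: 1/27085045865143 ≈ 3.6921e-14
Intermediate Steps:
1/(1344523 + (665178 - 3779088)*(-4928564 - 3769518)) = 1/(1344523 - 3113910*(-8698082)) = 1/(1344523 + 27085044520620) = 1/27085045865143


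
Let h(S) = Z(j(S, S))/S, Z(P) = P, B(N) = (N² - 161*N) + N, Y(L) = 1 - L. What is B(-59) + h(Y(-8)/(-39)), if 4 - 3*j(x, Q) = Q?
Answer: 116234/9 ≈ 12915.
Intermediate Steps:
j(x, Q) = 4/3 - Q/3
B(N) = N² - 160*N
h(S) = (4/3 - S/3)/S
B(-59) + h(Y(-8)/(-39)) = -59*(-160 - 59) + (4 - (1 - 1*(-8))/(-39))/(3*(((1 - 1*(-8))/(-39)))) = -59*(-219) + (4 - (1 + 8)*(-1)/39)/(3*(((1 + 8)*(-1/39)))) = 12921 + (4 - 9*(-1)/39)/(3*((9*(-1/39)))) = 12921 + (4 - 1*(-3/13))/(3*(-3/13)) = 12921 + (⅓)*(-13/3)*(4 + 3/13) = 12921 + (⅓)*(-13/3)*(55/13) = 12921 - 55/9 = 116234/9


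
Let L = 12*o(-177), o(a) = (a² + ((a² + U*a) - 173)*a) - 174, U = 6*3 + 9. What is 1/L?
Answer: -1/55650888 ≈ -1.7969e-8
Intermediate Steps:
U = 27 (U = 18 + 9 = 27)
o(a) = -174 + a² + a*(-173 + a² + 27*a) (o(a) = (a² + ((a² + 27*a) - 173)*a) - 174 = (a² + (-173 + a² + 27*a)*a) - 174 = (a² + a*(-173 + a² + 27*a)) - 174 = -174 + a² + a*(-173 + a² + 27*a))
L = -55650888 (L = 12*(-174 + (-177)³ - 173*(-177) + 28*(-177)²) = 12*(-174 - 5545233 + 30621 + 28*31329) = 12*(-174 - 5545233 + 30621 + 877212) = 12*(-4637574) = -55650888)
1/L = 1/(-55650888) = -1/55650888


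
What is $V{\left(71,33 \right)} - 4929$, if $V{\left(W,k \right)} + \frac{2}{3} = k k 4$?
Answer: $- \frac{1721}{3} \approx -573.67$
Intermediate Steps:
$V{\left(W,k \right)} = - \frac{2}{3} + 4 k^{2}$ ($V{\left(W,k \right)} = - \frac{2}{3} + k k 4 = - \frac{2}{3} + k^{2} \cdot 4 = - \frac{2}{3} + 4 k^{2}$)
$V{\left(71,33 \right)} - 4929 = \left(- \frac{2}{3} + 4 \cdot 33^{2}\right) - 4929 = \left(- \frac{2}{3} + 4 \cdot 1089\right) - 4929 = \left(- \frac{2}{3} + 4356\right) - 4929 = \frac{13066}{3} - 4929 = - \frac{1721}{3}$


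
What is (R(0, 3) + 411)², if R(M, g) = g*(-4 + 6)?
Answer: 173889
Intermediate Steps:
R(M, g) = 2*g (R(M, g) = g*2 = 2*g)
(R(0, 3) + 411)² = (2*3 + 411)² = (6 + 411)² = 417² = 173889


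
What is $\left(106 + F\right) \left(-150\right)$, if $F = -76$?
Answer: $-4500$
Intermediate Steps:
$\left(106 + F\right) \left(-150\right) = \left(106 - 76\right) \left(-150\right) = 30 \left(-150\right) = -4500$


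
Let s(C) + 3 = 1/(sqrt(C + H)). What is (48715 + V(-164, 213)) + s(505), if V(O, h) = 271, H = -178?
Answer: 48983 + sqrt(327)/327 ≈ 48983.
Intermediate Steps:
s(C) = -3 + 1/sqrt(-178 + C) (s(C) = -3 + 1/(sqrt(C - 178)) = -3 + 1/(sqrt(-178 + C)) = -3 + 1/sqrt(-178 + C))
(48715 + V(-164, 213)) + s(505) = (48715 + 271) + (-3 + 1/sqrt(-178 + 505)) = 48986 + (-3 + 1/sqrt(327)) = 48986 + (-3 + sqrt(327)/327) = 48983 + sqrt(327)/327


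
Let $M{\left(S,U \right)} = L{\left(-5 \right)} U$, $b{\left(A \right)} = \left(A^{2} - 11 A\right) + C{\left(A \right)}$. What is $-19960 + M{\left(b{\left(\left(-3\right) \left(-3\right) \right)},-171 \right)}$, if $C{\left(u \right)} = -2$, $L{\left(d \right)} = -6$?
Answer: $-18934$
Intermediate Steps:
$b{\left(A \right)} = -2 + A^{2} - 11 A$ ($b{\left(A \right)} = \left(A^{2} - 11 A\right) - 2 = -2 + A^{2} - 11 A$)
$M{\left(S,U \right)} = - 6 U$
$-19960 + M{\left(b{\left(\left(-3\right) \left(-3\right) \right)},-171 \right)} = -19960 - -1026 = -19960 + 1026 = -18934$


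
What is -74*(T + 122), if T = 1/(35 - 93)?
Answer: -261775/29 ≈ -9026.7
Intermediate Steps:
T = -1/58 (T = 1/(-58) = -1/58 ≈ -0.017241)
-74*(T + 122) = -74*(-1/58 + 122) = -74*7075/58 = -261775/29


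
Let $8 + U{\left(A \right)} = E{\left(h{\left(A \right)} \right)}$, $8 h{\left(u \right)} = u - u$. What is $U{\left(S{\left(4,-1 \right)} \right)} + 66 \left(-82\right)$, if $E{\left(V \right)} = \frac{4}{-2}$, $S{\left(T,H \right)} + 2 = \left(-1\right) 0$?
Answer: $-5422$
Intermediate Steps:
$S{\left(T,H \right)} = -2$ ($S{\left(T,H \right)} = -2 - 0 = -2 + 0 = -2$)
$h{\left(u \right)} = 0$ ($h{\left(u \right)} = \frac{u - u}{8} = \frac{1}{8} \cdot 0 = 0$)
$E{\left(V \right)} = -2$ ($E{\left(V \right)} = 4 \left(- \frac{1}{2}\right) = -2$)
$U{\left(A \right)} = -10$ ($U{\left(A \right)} = -8 - 2 = -10$)
$U{\left(S{\left(4,-1 \right)} \right)} + 66 \left(-82\right) = -10 + 66 \left(-82\right) = -10 - 5412 = -5422$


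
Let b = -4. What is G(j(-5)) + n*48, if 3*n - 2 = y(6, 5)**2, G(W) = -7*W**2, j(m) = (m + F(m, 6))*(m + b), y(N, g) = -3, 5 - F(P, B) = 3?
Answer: -4927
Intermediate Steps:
F(P, B) = 2 (F(P, B) = 5 - 1*3 = 5 - 3 = 2)
j(m) = (-4 + m)*(2 + m) (j(m) = (m + 2)*(m - 4) = (2 + m)*(-4 + m) = (-4 + m)*(2 + m))
n = 11/3 (n = 2/3 + (1/3)*(-3)**2 = 2/3 + (1/3)*9 = 2/3 + 3 = 11/3 ≈ 3.6667)
G(j(-5)) + n*48 = -7*(-8 + (-5)**2 - 2*(-5))**2 + (11/3)*48 = -7*(-8 + 25 + 10)**2 + 176 = -7*27**2 + 176 = -7*729 + 176 = -5103 + 176 = -4927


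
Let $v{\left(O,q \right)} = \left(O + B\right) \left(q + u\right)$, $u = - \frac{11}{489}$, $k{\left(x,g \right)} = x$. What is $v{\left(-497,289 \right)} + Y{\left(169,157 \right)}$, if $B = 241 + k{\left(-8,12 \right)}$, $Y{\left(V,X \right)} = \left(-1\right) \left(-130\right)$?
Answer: $- \frac{12414090}{163} \approx -76160.0$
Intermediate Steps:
$Y{\left(V,X \right)} = 130$
$u = - \frac{11}{489}$ ($u = \left(-11\right) \frac{1}{489} = - \frac{11}{489} \approx -0.022495$)
$B = 233$ ($B = 241 - 8 = 233$)
$v{\left(O,q \right)} = \left(233 + O\right) \left(- \frac{11}{489} + q\right)$ ($v{\left(O,q \right)} = \left(O + 233\right) \left(q - \frac{11}{489}\right) = \left(233 + O\right) \left(- \frac{11}{489} + q\right)$)
$v{\left(-497,289 \right)} + Y{\left(169,157 \right)} = \left(- \frac{2563}{489} + 233 \cdot 289 - - \frac{5467}{489} - 143633\right) + 130 = \left(- \frac{2563}{489} + 67337 + \frac{5467}{489} - 143633\right) + 130 = - \frac{12435280}{163} + 130 = - \frac{12414090}{163}$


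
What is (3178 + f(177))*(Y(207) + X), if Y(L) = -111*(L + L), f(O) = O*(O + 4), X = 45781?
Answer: -6092195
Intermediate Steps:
f(O) = O*(4 + O)
Y(L) = -222*L
(3178 + f(177))*(Y(207) + X) = (3178 + 177*(4 + 177))*(-222*207 + 45781) = (3178 + 177*181)*(-45954 + 45781) = (3178 + 32037)*(-173) = 35215*(-173) = -6092195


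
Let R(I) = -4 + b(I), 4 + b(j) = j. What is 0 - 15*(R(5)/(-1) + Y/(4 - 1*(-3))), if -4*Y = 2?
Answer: -615/14 ≈ -43.929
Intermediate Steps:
Y = -½ (Y = -¼*2 = -½ ≈ -0.50000)
b(j) = -4 + j
R(I) = -8 + I (R(I) = -4 + (-4 + I) = -8 + I)
0 - 15*(R(5)/(-1) + Y/(4 - 1*(-3))) = 0 - 15*((-8 + 5)/(-1) - 1/(2*(4 - 1*(-3)))) = 0 - 15*(-3*(-1) - 1/(2*(4 + 3))) = 0 - 15*(3 - ½/7) = 0 - 15*(3 - ½*⅐) = 0 - 15*(3 - 1/14) = 0 - 15*41/14 = 0 - 615/14 = -615/14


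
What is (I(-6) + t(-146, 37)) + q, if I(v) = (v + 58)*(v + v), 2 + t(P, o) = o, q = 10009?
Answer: 9420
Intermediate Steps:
t(P, o) = -2 + o
I(v) = 2*v*(58 + v) (I(v) = (58 + v)*(2*v) = 2*v*(58 + v))
(I(-6) + t(-146, 37)) + q = (2*(-6)*(58 - 6) + (-2 + 37)) + 10009 = (2*(-6)*52 + 35) + 10009 = (-624 + 35) + 10009 = -589 + 10009 = 9420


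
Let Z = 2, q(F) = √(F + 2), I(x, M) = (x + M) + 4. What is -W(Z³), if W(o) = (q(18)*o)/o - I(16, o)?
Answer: 28 - 2*√5 ≈ 23.528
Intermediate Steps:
I(x, M) = 4 + M + x (I(x, M) = (M + x) + 4 = 4 + M + x)
q(F) = √(2 + F)
W(o) = -20 - o + 2*√5 (W(o) = (√(2 + 18)*o)/o - (4 + o + 16) = (√20*o)/o - (20 + o) = ((2*√5)*o)/o + (-20 - o) = (2*o*√5)/o + (-20 - o) = 2*√5 + (-20 - o) = -20 - o + 2*√5)
-W(Z³) = -(-20 - 1*2³ + 2*√5) = -(-20 - 1*8 + 2*√5) = -(-20 - 8 + 2*√5) = -(-28 + 2*√5) = 28 - 2*√5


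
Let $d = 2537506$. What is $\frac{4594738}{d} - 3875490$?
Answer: $- \frac{4917037266601}{1268753} \approx -3.8755 \cdot 10^{6}$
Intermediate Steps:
$\frac{4594738}{d} - 3875490 = \frac{4594738}{2537506} - 3875490 = 4594738 \cdot \frac{1}{2537506} - 3875490 = \frac{2297369}{1268753} - 3875490 = - \frac{4917037266601}{1268753}$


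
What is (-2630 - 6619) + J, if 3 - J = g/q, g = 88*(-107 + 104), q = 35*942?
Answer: -50806726/5495 ≈ -9246.0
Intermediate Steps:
q = 32970
g = -264 (g = 88*(-3) = -264)
J = 16529/5495 (J = 3 - (-264)/32970 = 3 - 1*(-44/5495) = 3 + 44/5495 = 16529/5495 ≈ 3.0080)
(-2630 - 6619) + J = (-2630 - 6619) + 16529/5495 = -9249 + 16529/5495 = -50806726/5495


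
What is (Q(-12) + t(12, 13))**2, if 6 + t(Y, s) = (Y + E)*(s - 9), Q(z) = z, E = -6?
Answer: 36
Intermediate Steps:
t(Y, s) = -6 + (-9 + s)*(-6 + Y) (t(Y, s) = -6 + (Y - 6)*(s - 9) = -6 + (-6 + Y)*(-9 + s) = -6 + (-9 + s)*(-6 + Y))
(Q(-12) + t(12, 13))**2 = (-12 + (48 - 9*12 - 6*13 + 12*13))**2 = (-12 + (48 - 108 - 78 + 156))**2 = (-12 + 18)**2 = 6**2 = 36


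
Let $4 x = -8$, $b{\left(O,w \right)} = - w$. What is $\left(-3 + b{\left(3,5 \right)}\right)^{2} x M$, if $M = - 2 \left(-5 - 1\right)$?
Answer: $-1536$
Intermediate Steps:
$x = -2$ ($x = \frac{1}{4} \left(-8\right) = -2$)
$M = 12$ ($M = \left(-2\right) \left(-6\right) = 12$)
$\left(-3 + b{\left(3,5 \right)}\right)^{2} x M = \left(-3 - 5\right)^{2} \left(-2\right) 12 = \left(-8\right)^{2} \left(-2\right) 12 = 64 \left(-2\right) 12 = \left(-128\right) 12 = -1536$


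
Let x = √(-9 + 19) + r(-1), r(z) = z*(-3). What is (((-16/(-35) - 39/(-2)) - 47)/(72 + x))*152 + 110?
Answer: 433106/7861 + 143868*√10/196525 ≈ 57.411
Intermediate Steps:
r(z) = -3*z
x = 3 + √10 (x = √(-9 + 19) - 3*(-1) = √10 + 3 = 3 + √10 ≈ 6.1623)
(((-16/(-35) - 39/(-2)) - 47)/(72 + x))*152 + 110 = (((-16/(-35) - 39/(-2)) - 47)/(72 + (3 + √10)))*152 + 110 = (((-16*(-1/35) - 39*(-½)) - 47)/(75 + √10))*152 + 110 = (((16/35 + 39/2) - 47)/(75 + √10))*152 + 110 = ((1397/70 - 47)/(75 + √10))*152 + 110 = -1893/(70*(75 + √10))*152 + 110 = -143868/(35*(75 + √10)) + 110 = 110 - 143868/(35*(75 + √10))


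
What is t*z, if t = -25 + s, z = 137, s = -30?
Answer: -7535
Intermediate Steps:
t = -55 (t = -25 - 30 = -55)
t*z = -55*137 = -7535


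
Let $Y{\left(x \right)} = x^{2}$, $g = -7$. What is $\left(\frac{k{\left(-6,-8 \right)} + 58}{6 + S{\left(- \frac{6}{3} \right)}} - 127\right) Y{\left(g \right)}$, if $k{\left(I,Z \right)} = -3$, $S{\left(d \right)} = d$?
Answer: $- \frac{22197}{4} \approx -5549.3$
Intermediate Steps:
$\left(\frac{k{\left(-6,-8 \right)} + 58}{6 + S{\left(- \frac{6}{3} \right)}} - 127\right) Y{\left(g \right)} = \left(\frac{-3 + 58}{6 - \frac{6}{3}} - 127\right) \left(-7\right)^{2} = \left(\frac{55}{6 - 2} - 127\right) 49 = \left(\frac{55}{4} - 127\right) 49 = \left(- \frac{453}{4}\right) 49 = - \frac{22197}{4}$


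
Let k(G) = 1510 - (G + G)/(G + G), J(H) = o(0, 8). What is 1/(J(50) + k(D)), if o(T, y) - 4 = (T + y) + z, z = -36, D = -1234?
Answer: 1/1485 ≈ 0.00067340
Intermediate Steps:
o(T, y) = -32 + T + y (o(T, y) = 4 + ((T + y) - 36) = 4 + (-36 + T + y) = -32 + T + y)
J(H) = -24 (J(H) = -32 + 0 + 8 = -24)
k(G) = 1509 (k(G) = 1510 - 2*G/(2*G) = 1510 - 2*G*1/(2*G) = 1510 - 1*1 = 1510 - 1 = 1509)
1/(J(50) + k(D)) = 1/(-24 + 1509) = 1/1485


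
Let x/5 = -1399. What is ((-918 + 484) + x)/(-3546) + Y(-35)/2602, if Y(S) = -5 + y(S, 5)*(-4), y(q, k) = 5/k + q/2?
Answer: 4886641/2306673 ≈ 2.1185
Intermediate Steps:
x = -6995 (x = 5*(-1399) = -6995)
y(q, k) = q/2 + 5/k (y(q, k) = 5/k + q*(1/2) = 5/k + q/2 = q/2 + 5/k)
Y(S) = -9 - 2*S (Y(S) = -5 + (S/2 + 5/5)*(-4) = -5 + (S/2 + 5*(1/5))*(-4) = -5 + (S/2 + 1)*(-4) = -5 + (1 + S/2)*(-4) = -5 + (-4 - 2*S) = -9 - 2*S)
((-918 + 484) + x)/(-3546) + Y(-35)/2602 = ((-918 + 484) - 6995)/(-3546) + (-9 - 2*(-35))/2602 = (-434 - 6995)*(-1/3546) + (-9 + 70)*(1/2602) = -7429*(-1/3546) + 61*(1/2602) = 7429/3546 + 61/2602 = 4886641/2306673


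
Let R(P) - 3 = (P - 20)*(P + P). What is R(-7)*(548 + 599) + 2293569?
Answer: 2730576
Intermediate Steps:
R(P) = 3 + 2*P*(-20 + P) (R(P) = 3 + (P - 20)*(P + P) = 3 + (-20 + P)*(2*P) = 3 + 2*P*(-20 + P))
R(-7)*(548 + 599) + 2293569 = (3 - 40*(-7) + 2*(-7)**2)*(548 + 599) + 2293569 = (3 + 280 + 2*49)*1147 + 2293569 = (3 + 280 + 98)*1147 + 2293569 = 381*1147 + 2293569 = 437007 + 2293569 = 2730576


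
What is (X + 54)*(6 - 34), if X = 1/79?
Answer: -119476/79 ≈ -1512.4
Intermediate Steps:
X = 1/79 ≈ 0.012658
(X + 54)*(6 - 34) = (1/79 + 54)*(6 - 34) = (4267/79)*(-28) = -119476/79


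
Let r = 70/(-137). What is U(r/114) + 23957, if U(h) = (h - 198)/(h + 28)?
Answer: 5235861252/218617 ≈ 23950.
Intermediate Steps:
r = -70/137 (r = 70*(-1/137) = -70/137 ≈ -0.51095)
U(h) = (-198 + h)/(28 + h)
U(r/114) + 23957 = (-198 - 70/137/114)/(28 - 70/137/114) + 23957 = (-198 - 70/137*1/114)/(28 - 70/137*1/114) + 23957 = (-198 - 35/7809)/(28 - 35/7809) + 23957 = -1546217/7809/(218617/7809) + 23957 = (7809/218617)*(-1546217/7809) + 23957 = -1546217/218617 + 23957 = 5235861252/218617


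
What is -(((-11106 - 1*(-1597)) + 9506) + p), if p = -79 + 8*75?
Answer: -518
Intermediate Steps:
p = 521 (p = -79 + 600 = 521)
-(((-11106 - 1*(-1597)) + 9506) + p) = -(((-11106 - 1*(-1597)) + 9506) + 521) = -(((-11106 + 1597) + 9506) + 521) = -((-9509 + 9506) + 521) = -(-3 + 521) = -1*518 = -518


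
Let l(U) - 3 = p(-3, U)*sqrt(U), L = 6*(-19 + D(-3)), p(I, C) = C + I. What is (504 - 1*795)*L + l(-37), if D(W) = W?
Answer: 38415 - 40*I*sqrt(37) ≈ 38415.0 - 243.31*I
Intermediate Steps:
L = -132 (L = 6*(-19 - 3) = 6*(-22) = -132)
l(U) = 3 + sqrt(U)*(-3 + U) (l(U) = 3 + (U - 3)*sqrt(U) = 3 + (-3 + U)*sqrt(U) = 3 + sqrt(U)*(-3 + U))
(504 - 1*795)*L + l(-37) = (504 - 1*795)*(-132) + (3 + sqrt(-37)*(-3 - 37)) = (504 - 795)*(-132) + (3 + (I*sqrt(37))*(-40)) = -291*(-132) + (3 - 40*I*sqrt(37)) = 38412 + (3 - 40*I*sqrt(37)) = 38415 - 40*I*sqrt(37)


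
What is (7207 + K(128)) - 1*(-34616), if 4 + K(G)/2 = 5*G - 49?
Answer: 42997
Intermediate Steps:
K(G) = -106 + 10*G (K(G) = -8 + 2*(5*G - 49) = -8 + 2*(-49 + 5*G) = -8 + (-98 + 10*G) = -106 + 10*G)
(7207 + K(128)) - 1*(-34616) = (7207 + (-106 + 10*128)) - 1*(-34616) = (7207 + (-106 + 1280)) + 34616 = (7207 + 1174) + 34616 = 8381 + 34616 = 42997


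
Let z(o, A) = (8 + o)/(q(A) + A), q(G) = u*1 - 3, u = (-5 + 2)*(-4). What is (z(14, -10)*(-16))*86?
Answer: 30272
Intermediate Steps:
u = 12 (u = -3*(-4) = 12)
q(G) = 9 (q(G) = 12*1 - 3 = 12 - 3 = 9)
z(o, A) = (8 + o)/(9 + A)
(z(14, -10)*(-16))*86 = (((8 + 14)/(9 - 10))*(-16))*86 = ((22/(-1))*(-16))*86 = (-1*22*(-16))*86 = -22*(-16)*86 = 352*86 = 30272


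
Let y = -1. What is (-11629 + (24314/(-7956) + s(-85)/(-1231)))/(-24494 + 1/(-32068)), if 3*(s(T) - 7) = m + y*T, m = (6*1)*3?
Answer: 913318913037842/1923199888043187 ≈ 0.47490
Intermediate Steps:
m = 18 (m = 6*3 = 18)
s(T) = 13 - T/3 (s(T) = 7 + (18 - T)/3 = 7 + (6 - T/3) = 13 - T/3)
(-11629 + (24314/(-7956) + s(-85)/(-1231)))/(-24494 + 1/(-32068)) = (-11629 + (24314/(-7956) + (13 - ⅓*(-85))/(-1231)))/(-24494 + 1/(-32068)) = (-11629 + (24314*(-1/7956) + (13 + 85/3)*(-1/1231)))/(-24494 - 1/32068) = (-11629 + (-12157/3978 + (124/3)*(-1/1231)))/(-785473593/32068) = (-11629 + (-12157/3978 - 124/3693))*(-32068/785473593) = (-11629 - 15129691/4896918)*(-32068/785473593) = -56961389113/4896918*(-32068/785473593) = 913318913037842/1923199888043187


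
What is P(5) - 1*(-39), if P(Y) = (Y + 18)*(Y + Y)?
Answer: 269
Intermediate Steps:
P(Y) = 2*Y*(18 + Y) (P(Y) = (18 + Y)*(2*Y) = 2*Y*(18 + Y))
P(5) - 1*(-39) = 2*5*(18 + 5) - 1*(-39) = 2*5*23 + 39 = 230 + 39 = 269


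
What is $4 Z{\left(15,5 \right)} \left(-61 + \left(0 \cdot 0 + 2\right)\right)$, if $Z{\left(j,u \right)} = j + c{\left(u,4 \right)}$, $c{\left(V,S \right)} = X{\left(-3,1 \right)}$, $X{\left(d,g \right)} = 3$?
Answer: $-4248$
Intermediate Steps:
$c{\left(V,S \right)} = 3$
$Z{\left(j,u \right)} = 3 + j$ ($Z{\left(j,u \right)} = j + 3 = 3 + j$)
$4 Z{\left(15,5 \right)} \left(-61 + \left(0 \cdot 0 + 2\right)\right) = 4 \left(3 + 15\right) \left(-61 + \left(0 \cdot 0 + 2\right)\right) = 4 \cdot 18 \left(-61 + \left(0 + 2\right)\right) = 72 \left(-61 + 2\right) = 72 \left(-59\right) = -4248$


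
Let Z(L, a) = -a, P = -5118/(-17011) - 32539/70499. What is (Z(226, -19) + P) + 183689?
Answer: 16947168137705/92250653 ≈ 1.8371e+5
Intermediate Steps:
P = -14823619/92250653 (P = -5118*(-1/17011) - 32539*1/70499 = 5118/17011 - 2503/5423 = -14823619/92250653 ≈ -0.16069)
(Z(226, -19) + P) + 183689 = (-1*(-19) - 14823619/92250653) + 183689 = (19 - 14823619/92250653) + 183689 = 1737938788/92250653 + 183689 = 16947168137705/92250653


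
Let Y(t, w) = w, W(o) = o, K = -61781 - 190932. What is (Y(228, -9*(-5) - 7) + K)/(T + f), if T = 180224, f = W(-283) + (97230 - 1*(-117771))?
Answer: -252675/394942 ≈ -0.63978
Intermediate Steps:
K = -252713
f = 214718 (f = -283 + (97230 - 1*(-117771)) = -283 + (97230 + 117771) = -283 + 215001 = 214718)
(Y(228, -9*(-5) - 7) + K)/(T + f) = ((-9*(-5) - 7) - 252713)/(180224 + 214718) = ((45 - 7) - 252713)/394942 = (38 - 252713)*(1/394942) = -252675*1/394942 = -252675/394942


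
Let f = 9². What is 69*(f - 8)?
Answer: 5037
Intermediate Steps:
f = 81
69*(f - 8) = 69*(81 - 8) = 69*73 = 5037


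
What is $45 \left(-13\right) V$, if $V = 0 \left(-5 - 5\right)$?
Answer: $0$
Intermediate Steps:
$V = 0$ ($V = 0 \left(-10\right) = 0$)
$45 \left(-13\right) V = 45 \left(-13\right) 0 = \left(-585\right) 0 = 0$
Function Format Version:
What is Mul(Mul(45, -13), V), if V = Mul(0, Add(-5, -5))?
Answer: 0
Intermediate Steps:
V = 0 (V = Mul(0, -10) = 0)
Mul(Mul(45, -13), V) = Mul(Mul(45, -13), 0) = Mul(-585, 0) = 0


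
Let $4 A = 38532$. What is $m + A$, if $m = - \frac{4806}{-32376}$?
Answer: $\frac{51980469}{5396} \approx 9633.2$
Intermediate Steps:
$A = 9633$ ($A = \frac{1}{4} \cdot 38532 = 9633$)
$m = \frac{801}{5396}$ ($m = \left(-4806\right) \left(- \frac{1}{32376}\right) = \frac{801}{5396} \approx 0.14844$)
$m + A = \frac{801}{5396} + 9633 = \frac{51980469}{5396}$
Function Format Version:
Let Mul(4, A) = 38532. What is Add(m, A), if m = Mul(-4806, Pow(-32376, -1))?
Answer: Rational(51980469, 5396) ≈ 9633.2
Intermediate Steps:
A = 9633 (A = Mul(Rational(1, 4), 38532) = 9633)
m = Rational(801, 5396) (m = Mul(-4806, Rational(-1, 32376)) = Rational(801, 5396) ≈ 0.14844)
Add(m, A) = Add(Rational(801, 5396), 9633) = Rational(51980469, 5396)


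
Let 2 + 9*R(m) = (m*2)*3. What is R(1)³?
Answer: 64/729 ≈ 0.087791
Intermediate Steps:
R(m) = -2/9 + 2*m/3 (R(m) = -2/9 + ((m*2)*3)/9 = -2/9 + ((2*m)*3)/9 = -2/9 + (6*m)/9 = -2/9 + 2*m/3)
R(1)³ = (-2/9 + (⅔)*1)³ = (-2/9 + ⅔)³ = (4/9)³ = 64/729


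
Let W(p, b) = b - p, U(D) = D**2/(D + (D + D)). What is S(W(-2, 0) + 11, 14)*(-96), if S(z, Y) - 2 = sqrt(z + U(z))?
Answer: -192 - 64*sqrt(39) ≈ -591.68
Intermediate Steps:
U(D) = D/3 (U(D) = D**2/(D + 2*D) = D**2/((3*D)) = (1/(3*D))*D**2 = D/3)
S(z, Y) = 2 + 2*sqrt(3)*sqrt(z)/3 (S(z, Y) = 2 + sqrt(z + z/3) = 2 + sqrt(4*z/3) = 2 + 2*sqrt(3)*sqrt(z)/3)
S(W(-2, 0) + 11, 14)*(-96) = (2 + 2*sqrt(3)*sqrt((0 - 1*(-2)) + 11)/3)*(-96) = (2 + 2*sqrt(3)*sqrt((0 + 2) + 11)/3)*(-96) = (2 + 2*sqrt(3)*sqrt(2 + 11)/3)*(-96) = (2 + 2*sqrt(3)*sqrt(13)/3)*(-96) = (2 + 2*sqrt(39)/3)*(-96) = -192 - 64*sqrt(39)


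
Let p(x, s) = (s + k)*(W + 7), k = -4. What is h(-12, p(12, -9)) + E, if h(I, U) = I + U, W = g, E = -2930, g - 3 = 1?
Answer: -3085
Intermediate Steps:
g = 4 (g = 3 + 1 = 4)
W = 4
p(x, s) = -44 + 11*s (p(x, s) = (s - 4)*(4 + 7) = (-4 + s)*11 = -44 + 11*s)
h(-12, p(12, -9)) + E = (-12 + (-44 + 11*(-9))) - 2930 = (-12 + (-44 - 99)) - 2930 = (-12 - 143) - 2930 = -155 - 2930 = -3085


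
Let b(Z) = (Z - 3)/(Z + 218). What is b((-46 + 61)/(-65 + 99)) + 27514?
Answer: 204346391/7427 ≈ 27514.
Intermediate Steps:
b(Z) = (-3 + Z)/(218 + Z)
b((-46 + 61)/(-65 + 99)) + 27514 = (-3 + (-46 + 61)/(-65 + 99))/(218 + (-46 + 61)/(-65 + 99)) + 27514 = (-3 + 15/34)/(218 + 15/34) + 27514 = -87/34/(7427/34) + 27514 = (34/7427)*(-87/34) + 27514 = -87/7427 + 27514 = 204346391/7427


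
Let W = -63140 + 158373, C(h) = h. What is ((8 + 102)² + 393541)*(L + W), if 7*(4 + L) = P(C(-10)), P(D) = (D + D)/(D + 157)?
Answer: 39749013493061/1029 ≈ 3.8629e+10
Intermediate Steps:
W = 95233
P(D) = 2*D/(157 + D) (P(D) = (2*D)/(157 + D) = 2*D/(157 + D))
L = -4136/1029 (L = -4 + (2*(-10)/(157 - 10))/7 = -4 + (2*(-10)/147)/7 = -4 + (2*(-10)*(1/147))/7 = -4 + (⅐)*(-20/147) = -4 - 20/1029 = -4136/1029 ≈ -4.0194)
((8 + 102)² + 393541)*(L + W) = ((8 + 102)² + 393541)*(-4136/1029 + 95233) = (110² + 393541)*(97990621/1029) = (12100 + 393541)*(97990621/1029) = 405641*(97990621/1029) = 39749013493061/1029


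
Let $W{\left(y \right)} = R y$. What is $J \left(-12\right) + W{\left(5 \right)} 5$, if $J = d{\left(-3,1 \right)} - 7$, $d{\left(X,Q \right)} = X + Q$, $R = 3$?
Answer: $183$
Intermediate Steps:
$d{\left(X,Q \right)} = Q + X$
$W{\left(y \right)} = 3 y$
$J = -9$ ($J = \left(1 - 3\right) - 7 = -2 - 7 = -9$)
$J \left(-12\right) + W{\left(5 \right)} 5 = \left(-9\right) \left(-12\right) + 3 \cdot 5 \cdot 5 = 108 + 15 \cdot 5 = 108 + 75 = 183$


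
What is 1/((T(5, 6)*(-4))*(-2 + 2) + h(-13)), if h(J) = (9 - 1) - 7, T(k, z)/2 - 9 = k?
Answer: 1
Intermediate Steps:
T(k, z) = 18 + 2*k
h(J) = 1 (h(J) = 8 - 7 = 1)
1/((T(5, 6)*(-4))*(-2 + 2) + h(-13)) = 1/(((18 + 2*5)*(-4))*(-2 + 2) + 1) = 1/(((18 + 10)*(-4))*0 + 1) = 1/((28*(-4))*0 + 1) = 1/(-112*0 + 1) = 1/(0 + 1) = 1/1 = 1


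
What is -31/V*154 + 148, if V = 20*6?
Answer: 6493/60 ≈ 108.22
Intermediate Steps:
V = 120
-31/V*154 + 148 = -31/120*154 + 148 = -2387/60 + 148 = 6493/60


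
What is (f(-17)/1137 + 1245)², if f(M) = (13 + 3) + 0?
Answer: 2003869567561/1292769 ≈ 1.5501e+6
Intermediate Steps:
f(M) = 16 (f(M) = 16 + 0 = 16)
(f(-17)/1137 + 1245)² = (16/1137 + 1245)² = (1415581/1137)² = 2003869567561/1292769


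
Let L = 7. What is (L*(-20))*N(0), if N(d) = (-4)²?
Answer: -2240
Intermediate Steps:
N(d) = 16
(L*(-20))*N(0) = (7*(-20))*16 = -140*16 = -2240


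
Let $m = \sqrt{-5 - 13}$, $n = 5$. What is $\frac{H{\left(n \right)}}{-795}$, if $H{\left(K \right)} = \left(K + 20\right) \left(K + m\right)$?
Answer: $- \frac{25}{159} - \frac{5 i \sqrt{2}}{53} \approx -0.15723 - 0.13342 i$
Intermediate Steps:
$m = 3 i \sqrt{2}$ ($m = \sqrt{-18} = 3 i \sqrt{2} \approx 4.2426 i$)
$H{\left(K \right)} = \left(20 + K\right) \left(K + 3 i \sqrt{2}\right)$ ($H{\left(K \right)} = \left(K + 20\right) \left(K + 3 i \sqrt{2}\right) = \left(20 + K\right) \left(K + 3 i \sqrt{2}\right)$)
$\frac{H{\left(n \right)}}{-795} = \frac{5^{2} + 20 \cdot 5 + 60 i \sqrt{2} + 3 i 5 \sqrt{2}}{-795} = \left(25 + 100 + 60 i \sqrt{2} + 15 i \sqrt{2}\right) \left(- \frac{1}{795}\right) = \left(125 + 75 i \sqrt{2}\right) \left(- \frac{1}{795}\right) = - \frac{25}{159} - \frac{5 i \sqrt{2}}{53}$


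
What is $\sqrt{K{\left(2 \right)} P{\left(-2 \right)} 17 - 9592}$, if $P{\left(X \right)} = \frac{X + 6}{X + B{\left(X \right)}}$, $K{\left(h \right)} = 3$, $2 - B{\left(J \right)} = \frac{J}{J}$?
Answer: $2 i \sqrt{2449} \approx 98.975 i$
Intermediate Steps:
$B{\left(J \right)} = 1$ ($B{\left(J \right)} = 2 - \frac{J}{J} = 2 - 1 = 1$)
$P{\left(X \right)} = \frac{6 + X}{1 + X}$ ($P{\left(X \right)} = \frac{X + 6}{X + 1} = \frac{6 + X}{1 + X}$)
$\sqrt{K{\left(2 \right)} P{\left(-2 \right)} 17 - 9592} = \sqrt{3 \frac{6 - 2}{1 - 2} \cdot 17 - 9592} = \sqrt{3 \frac{1}{-1} \cdot 4 \cdot 17 - 9592} = \sqrt{3 \left(\left(-1\right) 4\right) 17 - 9592} = \sqrt{3 \left(-4\right) 17 - 9592} = \sqrt{\left(-12\right) 17 - 9592} = \sqrt{-204 - 9592} = \sqrt{-9796} = 2 i \sqrt{2449}$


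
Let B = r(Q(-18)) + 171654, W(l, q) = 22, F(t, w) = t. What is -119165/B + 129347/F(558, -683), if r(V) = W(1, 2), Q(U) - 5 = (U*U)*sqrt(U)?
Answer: 11069640751/47897604 ≈ 231.11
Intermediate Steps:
Q(U) = 5 + U**(5/2) (Q(U) = 5 + (U*U)*sqrt(U) = 5 + U**2*sqrt(U) = 5 + U**(5/2))
r(V) = 22
B = 171676 (B = 22 + 171654 = 171676)
-119165/B + 129347/F(558, -683) = -119165/171676 + 129347/558 = 11069640751/47897604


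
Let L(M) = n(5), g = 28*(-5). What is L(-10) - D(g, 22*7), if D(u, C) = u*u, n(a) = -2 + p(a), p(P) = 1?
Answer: -19601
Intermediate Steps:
g = -140
n(a) = -1 (n(a) = -2 + 1 = -1)
D(u, C) = u**2
L(M) = -1
L(-10) - D(g, 22*7) = -1 - 1*(-140)**2 = -1 - 1*19600 = -1 - 19600 = -19601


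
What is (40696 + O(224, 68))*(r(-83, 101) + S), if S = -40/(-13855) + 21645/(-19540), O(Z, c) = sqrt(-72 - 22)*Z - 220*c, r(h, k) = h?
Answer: -5859939468926/2707267 - 51003514184*I*sqrt(94)/2707267 ≈ -2.1645e+6 - 1.8266e+5*I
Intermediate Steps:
O(Z, c) = -220*c + I*Z*sqrt(94) (O(Z, c) = sqrt(-94)*Z - 220*c = (I*sqrt(94))*Z - 220*c = I*Z*sqrt(94) - 220*c = -220*c + I*Z*sqrt(94))
S = -11964395/10829068 (S = -40*(-1/13855) + 21645*(-1/19540) = 8/2771 - 4329/3908 = -11964395/10829068 ≈ -1.1048)
(40696 + O(224, 68))*(r(-83, 101) + S) = (40696 + (-220*68 + I*224*sqrt(94)))*(-83 - 11964395/10829068) = (40696 + (-14960 + 224*I*sqrt(94)))*(-910777039/10829068) = (25736 + 224*I*sqrt(94))*(-910777039/10829068) = -5859939468926/2707267 - 51003514184*I*sqrt(94)/2707267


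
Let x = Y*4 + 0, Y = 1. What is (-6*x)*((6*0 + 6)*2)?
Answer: -288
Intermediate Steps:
x = 4 (x = 1*4 + 0 = 4 + 0 = 4)
(-6*x)*((6*0 + 6)*2) = (-6*4)*((6*0 + 6)*2) = -24*(0 + 6)*2 = -144*2 = -24*12 = -288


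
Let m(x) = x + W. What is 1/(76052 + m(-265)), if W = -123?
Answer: 1/75664 ≈ 1.3216e-5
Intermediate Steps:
m(x) = -123 + x (m(x) = x - 123 = -123 + x)
1/(76052 + m(-265)) = 1/(76052 + (-123 - 265)) = 1/(76052 - 388) = 1/75664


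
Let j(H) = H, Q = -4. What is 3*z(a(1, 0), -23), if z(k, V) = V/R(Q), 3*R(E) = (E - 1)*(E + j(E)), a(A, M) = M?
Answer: -207/40 ≈ -5.1750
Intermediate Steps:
R(E) = 2*E*(-1 + E)/3 (R(E) = ((E - 1)*(E + E))/3 = ((-1 + E)*(2*E))/3 = (2*E*(-1 + E))/3 = 2*E*(-1 + E)/3)
z(k, V) = 3*V/40 (z(k, V) = V/(((2/3)*(-4)*(-1 - 4))) = V/(((2/3)*(-4)*(-5))) = V/(40/3) = V*(3/40) = 3*V/40)
3*z(a(1, 0), -23) = 3*((3/40)*(-23)) = 3*(-69/40) = -207/40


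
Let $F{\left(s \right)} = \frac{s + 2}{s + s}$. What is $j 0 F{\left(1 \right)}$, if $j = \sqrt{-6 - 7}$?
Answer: $0$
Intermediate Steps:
$F{\left(s \right)} = \frac{2 + s}{2 s}$
$j = i \sqrt{13}$ ($j = \sqrt{-13} = i \sqrt{13} \approx 3.6056 i$)
$j 0 F{\left(1 \right)} = i \sqrt{13} \cdot 0 \frac{2 + 1}{2 \cdot 1} = 0 \cdot \frac{1}{2} \cdot 1 \cdot 3 = 0 \cdot \frac{3}{2} = 0$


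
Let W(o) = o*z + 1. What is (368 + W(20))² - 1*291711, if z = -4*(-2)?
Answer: -11870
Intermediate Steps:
z = 8
W(o) = 1 + 8*o (W(o) = o*8 + 1 = 8*o + 1 = 1 + 8*o)
(368 + W(20))² - 1*291711 = (368 + (1 + 8*20))² - 1*291711 = (368 + (1 + 160))² - 291711 = (368 + 161)² - 291711 = 529² - 291711 = 279841 - 291711 = -11870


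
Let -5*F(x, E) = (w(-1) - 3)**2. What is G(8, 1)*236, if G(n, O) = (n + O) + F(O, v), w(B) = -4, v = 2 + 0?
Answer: -944/5 ≈ -188.80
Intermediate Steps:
v = 2
F(x, E) = -49/5 (F(x, E) = -(-4 - 3)**2/5 = -1/5*(-7)**2 = -1/5*49 = -49/5)
G(n, O) = -49/5 + O + n (G(n, O) = (n + O) - 49/5 = (O + n) - 49/5 = -49/5 + O + n)
G(8, 1)*236 = (-49/5 + 1 + 8)*236 = -4/5*236 = -944/5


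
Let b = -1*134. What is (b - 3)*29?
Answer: -3973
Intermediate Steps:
b = -134
(b - 3)*29 = (-134 - 3)*29 = -137*29 = -3973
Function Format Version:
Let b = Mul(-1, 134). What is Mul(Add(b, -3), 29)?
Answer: -3973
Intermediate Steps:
b = -134
Mul(Add(b, -3), 29) = Mul(Add(-134, -3), 29) = Mul(-137, 29) = -3973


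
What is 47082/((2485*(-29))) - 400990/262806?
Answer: -2947912603/1352793885 ≈ -2.1791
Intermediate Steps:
47082/((2485*(-29))) - 400990/262806 = 47082/(-72065) - 400990*1/262806 = 47082*(-1/72065) - 200495/131403 = -6726/10295 - 200495/131403 = -2947912603/1352793885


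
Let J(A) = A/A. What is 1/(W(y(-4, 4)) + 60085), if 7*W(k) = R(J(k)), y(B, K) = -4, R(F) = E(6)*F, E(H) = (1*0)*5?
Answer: 1/60085 ≈ 1.6643e-5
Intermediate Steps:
J(A) = 1
E(H) = 0 (E(H) = 0*5 = 0)
R(F) = 0 (R(F) = 0*F = 0)
W(k) = 0 (W(k) = (⅐)*0 = 0)
1/(W(y(-4, 4)) + 60085) = 1/(0 + 60085) = 1/60085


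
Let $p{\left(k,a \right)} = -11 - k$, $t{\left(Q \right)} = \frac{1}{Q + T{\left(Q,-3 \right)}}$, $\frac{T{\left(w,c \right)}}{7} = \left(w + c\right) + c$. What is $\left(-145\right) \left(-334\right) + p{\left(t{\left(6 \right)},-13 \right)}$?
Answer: $\frac{290513}{6} \approx 48419.0$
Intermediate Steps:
$T{\left(w,c \right)} = 7 w + 14 c$ ($T{\left(w,c \right)} = 7 \left(\left(w + c\right) + c\right) = 7 \left(\left(c + w\right) + c\right) = 7 \left(w + 2 c\right) = 7 w + 14 c$)
$t{\left(Q \right)} = \frac{1}{-42 + 8 Q}$ ($t{\left(Q \right)} = \frac{1}{Q + \left(7 Q + 14 \left(-3\right)\right)} = \frac{1}{Q + \left(7 Q - 42\right)} = \frac{1}{Q + \left(-42 + 7 Q\right)} = \frac{1}{-42 + 8 Q}$)
$\left(-145\right) \left(-334\right) + p{\left(t{\left(6 \right)},-13 \right)} = \left(-145\right) \left(-334\right) - \left(11 + \frac{1}{2 \left(-21 + 4 \cdot 6\right)}\right) = 48430 - \left(11 + \frac{1}{2 \left(-21 + 24\right)}\right) = 48430 - \left(11 + \frac{1}{2 \cdot 3}\right) = 48430 - \left(11 + \frac{1}{2} \cdot \frac{1}{3}\right) = 48430 - \frac{67}{6} = \frac{290513}{6}$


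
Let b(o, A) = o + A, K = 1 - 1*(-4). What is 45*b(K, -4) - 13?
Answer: 32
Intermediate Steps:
K = 5 (K = 1 + 4 = 5)
b(o, A) = A + o
45*b(K, -4) - 13 = 45*(-4 + 5) - 13 = 45*1 - 13 = 45 - 13 = 32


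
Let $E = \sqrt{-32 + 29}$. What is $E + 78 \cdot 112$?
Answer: $8736 + i \sqrt{3} \approx 8736.0 + 1.732 i$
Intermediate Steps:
$E = i \sqrt{3}$ ($E = \sqrt{-3} = i \sqrt{3} \approx 1.732 i$)
$E + 78 \cdot 112 = i \sqrt{3} + 78 \cdot 112 = i \sqrt{3} + 8736 = 8736 + i \sqrt{3}$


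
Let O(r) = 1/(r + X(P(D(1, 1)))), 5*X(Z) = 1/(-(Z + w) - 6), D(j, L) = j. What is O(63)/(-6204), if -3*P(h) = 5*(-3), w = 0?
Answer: -5/1953696 ≈ -2.5593e-6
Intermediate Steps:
P(h) = 5 (P(h) = -5*(-3)/3 = -⅓*(-15) = 5)
X(Z) = 1/(5*(-6 - Z)) (X(Z) = 1/(5*(-(Z + 0) - 6)) = 1/(5*(-Z - 6)) = 1/(5*(-6 - Z)))
O(r) = 1/(-1/55 + r) (O(r) = 1/(r - 1/(30 + 5*5)) = 1/(r - 1/(30 + 25)) = 1/(r - 1/55) = 1/(-1/55 + r))
O(63)/(-6204) = (55/(-1 + 55*63))/(-6204) = (55/(-1 + 3465))*(-1/6204) = (55/3464)*(-1/6204) = -5/1953696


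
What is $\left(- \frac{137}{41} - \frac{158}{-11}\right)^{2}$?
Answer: $\frac{24710841}{203401} \approx 121.49$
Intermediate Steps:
$\left(- \frac{137}{41} - \frac{158}{-11}\right)^{2} = \left(\left(-137\right) \frac{1}{41} - - \frac{158}{11}\right)^{2} = \left(- \frac{137}{41} + \frac{158}{11}\right)^{2} = \left(\frac{4971}{451}\right)^{2} = \frac{24710841}{203401}$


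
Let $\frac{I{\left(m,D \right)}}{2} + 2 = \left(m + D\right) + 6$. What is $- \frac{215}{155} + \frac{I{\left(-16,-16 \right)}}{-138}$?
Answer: $- \frac{2099}{2139} \approx -0.9813$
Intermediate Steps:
$I{\left(m,D \right)} = 8 + 2 D + 2 m$ ($I{\left(m,D \right)} = -4 + 2 \left(\left(m + D\right) + 6\right) = -4 + 2 \left(\left(D + m\right) + 6\right) = -4 + 2 \left(6 + D + m\right) = -4 + \left(12 + 2 D + 2 m\right) = 8 + 2 D + 2 m$)
$- \frac{215}{155} + \frac{I{\left(-16,-16 \right)}}{-138} = - \frac{215}{155} + \frac{8 + 2 \left(-16\right) + 2 \left(-16\right)}{-138} = \left(-215\right) \frac{1}{155} + \left(8 - 32 - 32\right) \left(- \frac{1}{138}\right) = - \frac{43}{31} - - \frac{28}{69} = - \frac{43}{31} + \frac{28}{69} = - \frac{2099}{2139}$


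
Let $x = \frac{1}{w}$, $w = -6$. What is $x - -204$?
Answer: $\frac{1223}{6} \approx 203.83$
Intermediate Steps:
$x = - \frac{1}{6}$ ($x = \frac{1}{-6} = - \frac{1}{6} \approx -0.16667$)
$x - -204 = - \frac{1}{6} - -204 = - \frac{1}{6} + 204 = \frac{1223}{6}$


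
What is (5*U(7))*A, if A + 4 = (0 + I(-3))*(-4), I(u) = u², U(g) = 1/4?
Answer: -50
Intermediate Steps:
U(g) = ¼
A = -40 (A = -4 + (0 + (-3)²)*(-4) = -4 + (0 + 9)*(-4) = -4 + 9*(-4) = -4 - 36 = -40)
(5*U(7))*A = (5*(¼))*(-40) = (5/4)*(-40) = -50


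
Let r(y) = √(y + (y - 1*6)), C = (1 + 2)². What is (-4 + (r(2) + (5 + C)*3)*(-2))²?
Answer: 7736 + 352*I*√2 ≈ 7736.0 + 497.8*I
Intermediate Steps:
C = 9 (C = 3² = 9)
r(y) = √(-6 + 2*y) (r(y) = √(y + (y - 6)) = √(y + (-6 + y)) = √(-6 + 2*y))
(-4 + (r(2) + (5 + C)*3)*(-2))² = (-4 + (√(-6 + 2*2) + (5 + 9)*3)*(-2))² = (-4 + (√(-6 + 4) + 14*3)*(-2))² = (-4 + (√(-2) + 42)*(-2))² = (-4 + (I*√2 + 42)*(-2))² = (-4 + (42 + I*√2)*(-2))² = (-4 + (-84 - 2*I*√2))² = (-88 - 2*I*√2)²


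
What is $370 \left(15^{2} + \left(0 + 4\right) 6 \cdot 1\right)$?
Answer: $92130$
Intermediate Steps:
$370 \left(15^{2} + \left(0 + 4\right) 6 \cdot 1\right) = 370 \left(225 + 4 \cdot 6 \cdot 1\right) = 370 \left(225 + 24 \cdot 1\right) = 370 \left(225 + 24\right) = 370 \cdot 249 = 92130$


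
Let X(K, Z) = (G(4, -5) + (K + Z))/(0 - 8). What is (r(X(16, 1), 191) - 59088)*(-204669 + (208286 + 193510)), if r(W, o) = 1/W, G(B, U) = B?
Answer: -11647915272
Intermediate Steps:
X(K, Z) = -½ - K/8 - Z/8 (X(K, Z) = (4 + (K + Z))/(0 - 8) = (4 + K + Z)/(-8) = (4 + K + Z)*(-⅛) = -½ - K/8 - Z/8)
(r(X(16, 1), 191) - 59088)*(-204669 + (208286 + 193510)) = (1/(-½ - ⅛*16 - ⅛*1) - 59088)*(-204669 + (208286 + 193510)) = (1/(-½ - 2 - ⅛) - 59088)*(-204669 + 401796) = (1/(-21/8) - 59088)*197127 = (-8/21 - 59088)*197127 = -1240856/21*197127 = -11647915272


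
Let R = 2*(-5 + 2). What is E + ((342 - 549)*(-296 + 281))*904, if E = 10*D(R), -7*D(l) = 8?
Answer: 19648360/7 ≈ 2.8069e+6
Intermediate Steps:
R = -6 (R = 2*(-3) = -6)
D(l) = -8/7 (D(l) = -⅐*8 = -8/7)
E = -80/7 (E = 10*(-8/7) = -80/7 ≈ -11.429)
E + ((342 - 549)*(-296 + 281))*904 = -80/7 + ((342 - 549)*(-296 + 281))*904 = -80/7 - 207*(-15)*904 = -80/7 + 3105*904 = -80/7 + 2806920 = 19648360/7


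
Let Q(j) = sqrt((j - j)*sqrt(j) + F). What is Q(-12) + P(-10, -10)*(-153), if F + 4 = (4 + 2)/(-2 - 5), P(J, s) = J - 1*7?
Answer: 2601 + I*sqrt(238)/7 ≈ 2601.0 + 2.2039*I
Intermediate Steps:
P(J, s) = -7 + J (P(J, s) = J - 7 = -7 + J)
F = -34/7 (F = -4 + (4 + 2)/(-2 - 5) = -4 + 6/(-7) = -4 + 6*(-1/7) = -4 - 6/7 = -34/7 ≈ -4.8571)
Q(j) = I*sqrt(238)/7 (Q(j) = sqrt((j - j)*sqrt(j) - 34/7) = sqrt(0*sqrt(j) - 34/7) = sqrt(0 - 34/7) = sqrt(-34/7) = I*sqrt(238)/7)
Q(-12) + P(-10, -10)*(-153) = I*sqrt(238)/7 + (-7 - 10)*(-153) = I*sqrt(238)/7 - 17*(-153) = I*sqrt(238)/7 + 2601 = 2601 + I*sqrt(238)/7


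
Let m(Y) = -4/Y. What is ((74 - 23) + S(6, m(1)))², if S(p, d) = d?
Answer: 2209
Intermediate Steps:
((74 - 23) + S(6, m(1)))² = ((74 - 23) - 4/1)² = (51 - 4*1)² = (51 - 4)² = 47² = 2209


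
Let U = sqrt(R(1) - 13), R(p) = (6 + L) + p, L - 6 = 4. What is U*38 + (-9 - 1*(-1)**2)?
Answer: 66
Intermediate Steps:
L = 10 (L = 6 + 4 = 10)
R(p) = 16 + p (R(p) = (6 + 10) + p = 16 + p)
U = 2 (U = sqrt((16 + 1) - 13) = sqrt(17 - 13) = sqrt(4) = 2)
U*38 + (-9 - 1*(-1)**2) = 2*38 + (-9 - 1*(-1)**2) = 76 + (-9 - 1*1) = 76 + (-9 - 1) = 76 - 10 = 66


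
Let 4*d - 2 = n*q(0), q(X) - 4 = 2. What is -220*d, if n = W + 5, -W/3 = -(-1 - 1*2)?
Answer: 1210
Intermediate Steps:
q(X) = 6 (q(X) = 4 + 2 = 6)
W = -9 (W = -(-3)*(-1 - 1*2) = -(-3)*(-1 - 2) = -(-3)*(-3) = -3*3 = -9)
n = -4 (n = -9 + 5 = -4)
d = -11/2 (d = ½ + (-4*6)/4 = ½ + (¼)*(-24) = ½ - 6 = -11/2 ≈ -5.5000)
-220*d = -220*(-11/2) = 1210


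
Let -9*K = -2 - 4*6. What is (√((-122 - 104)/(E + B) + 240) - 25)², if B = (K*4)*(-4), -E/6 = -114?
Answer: (71750 - √1973937210)²/8236900 ≈ 90.621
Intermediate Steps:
K = 26/9 (K = -(-2 - 4*6)/9 = -(-2 - 24)/9 = -⅑*(-26) = 26/9 ≈ 2.8889)
E = 684 (E = -6*(-114) = 684)
B = -416/9 (B = ((26/9)*4)*(-4) = (104/9)*(-4) = -416/9 ≈ -46.222)
(√((-122 - 104)/(E + B) + 240) - 25)² = (√((-122 - 104)/(684 - 416/9) + 240) - 25)² = (√(-226/5740/9 + 240) - 25)² = (√(-226*9/5740 + 240) - 25)² = (√(-1017/2870 + 240) - 25)² = (√(687783/2870) - 25)² = (√1973937210/2870 - 25)² = (-25 + √1973937210/2870)²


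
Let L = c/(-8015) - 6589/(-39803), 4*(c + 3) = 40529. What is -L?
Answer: 1401454811/1276084180 ≈ 1.0982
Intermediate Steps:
c = 40517/4 (c = -3 + (¼)*40529 = -3 + 40529/4 = 40517/4 ≈ 10129.)
L = -1401454811/1276084180 (L = (40517/4)/(-8015) - 6589/(-39803) = (40517/4)*(-1/8015) - 6589*(-1/39803) = -40517/32060 + 6589/39803 = -1401454811/1276084180 ≈ -1.0982)
-L = -1*(-1401454811/1276084180) = 1401454811/1276084180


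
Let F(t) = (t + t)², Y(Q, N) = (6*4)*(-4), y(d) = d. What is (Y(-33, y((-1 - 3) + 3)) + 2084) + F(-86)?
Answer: 31572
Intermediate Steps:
Y(Q, N) = -96 (Y(Q, N) = 24*(-4) = -96)
F(t) = 4*t² (F(t) = (2*t)² = 4*t²)
(Y(-33, y((-1 - 3) + 3)) + 2084) + F(-86) = (-96 + 2084) + 4*(-86)² = 1988 + 4*7396 = 1988 + 29584 = 31572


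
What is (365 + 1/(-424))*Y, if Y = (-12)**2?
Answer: 2785662/53 ≈ 52560.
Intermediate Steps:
Y = 144
(365 + 1/(-424))*Y = (365 + 1/(-424))*144 = (365 - 1/424)*144 = (154759/424)*144 = 2785662/53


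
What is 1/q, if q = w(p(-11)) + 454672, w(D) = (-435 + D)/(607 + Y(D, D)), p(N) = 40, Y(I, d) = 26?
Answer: 633/287806981 ≈ 2.1994e-6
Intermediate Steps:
w(D) = -145/211 + D/633 (w(D) = (-435 + D)/(607 + 26) = (-435 + D)/633 = (-435 + D)*(1/633) = -145/211 + D/633)
q = 287806981/633 (q = (-145/211 + (1/633)*40) + 454672 = (-145/211 + 40/633) + 454672 = -395/633 + 454672 = 287806981/633 ≈ 4.5467e+5)
1/q = 1/(287806981/633) = 633/287806981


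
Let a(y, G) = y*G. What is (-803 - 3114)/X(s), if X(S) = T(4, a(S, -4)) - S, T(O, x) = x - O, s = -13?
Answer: -3917/61 ≈ -64.213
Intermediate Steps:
a(y, G) = G*y
X(S) = -4 - 5*S (X(S) = (-4*S - 1*4) - S = (-4*S - 4) - S = (-4 - 4*S) - S = -4 - 5*S)
(-803 - 3114)/X(s) = (-803 - 3114)/(-4 - 5*(-13)) = -3917/(-4 + 65) = -3917/61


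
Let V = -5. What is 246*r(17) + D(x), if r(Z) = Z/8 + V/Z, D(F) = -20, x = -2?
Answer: 29267/68 ≈ 430.40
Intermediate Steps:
r(Z) = -5/Z + Z/8 (r(Z) = Z/8 - 5/Z = -5/Z + Z/8)
246*r(17) + D(x) = 246*(-5/17 + (⅛)*17) - 20 = 246*(-5*1/17 + 17/8) - 20 = 246*(-5/17 + 17/8) - 20 = 246*(249/136) - 20 = 30627/68 - 20 = 29267/68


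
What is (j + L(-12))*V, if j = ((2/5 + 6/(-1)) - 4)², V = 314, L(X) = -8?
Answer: 660656/25 ≈ 26426.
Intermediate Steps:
j = 2304/25 (j = ((2*(⅕) + 6*(-1)) - 4)² = ((⅖ - 6) - 4)² = (-28/5 - 4)² = (-48/5)² = 2304/25 ≈ 92.160)
(j + L(-12))*V = (2304/25 - 8)*314 = (2104/25)*314 = 660656/25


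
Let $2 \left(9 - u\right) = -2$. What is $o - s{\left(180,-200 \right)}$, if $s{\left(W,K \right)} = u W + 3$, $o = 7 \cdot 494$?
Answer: $1655$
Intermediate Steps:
$u = 10$ ($u = 9 - -1 = 9 + 1 = 10$)
$o = 3458$
$s{\left(W,K \right)} = 3 + 10 W$ ($s{\left(W,K \right)} = 10 W + 3 = 3 + 10 W$)
$o - s{\left(180,-200 \right)} = 3458 - \left(3 + 10 \cdot 180\right) = 3458 - \left(3 + 1800\right) = 3458 - 1803 = 1655$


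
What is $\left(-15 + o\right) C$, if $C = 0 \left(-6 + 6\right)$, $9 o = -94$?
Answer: $0$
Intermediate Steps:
$o = - \frac{94}{9}$ ($o = \frac{1}{9} \left(-94\right) = - \frac{94}{9} \approx -10.444$)
$C = 0$ ($C = 0 \cdot 0 = 0$)
$\left(-15 + o\right) C = \left(-15 - \frac{94}{9}\right) 0 = \left(- \frac{229}{9}\right) 0 = 0$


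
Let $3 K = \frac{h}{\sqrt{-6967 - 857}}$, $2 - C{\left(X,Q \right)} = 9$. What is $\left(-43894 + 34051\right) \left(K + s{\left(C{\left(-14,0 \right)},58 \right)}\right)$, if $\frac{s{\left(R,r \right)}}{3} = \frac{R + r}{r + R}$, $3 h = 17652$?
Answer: $-29529 + \frac{4826351 i \sqrt{489}}{489} \approx -29529.0 + 2.1826 \cdot 10^{5} i$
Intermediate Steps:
$h = 5884$ ($h = \frac{1}{3} \cdot 17652 = 5884$)
$C{\left(X,Q \right)} = -7$ ($C{\left(X,Q \right)} = 2 - 9 = -7$)
$s{\left(R,r \right)} = 3$ ($s{\left(R,r \right)} = 3 \frac{R + r}{r + R} = 3 \frac{R + r}{R + r} = 3 \cdot 1 = 3$)
$K = - \frac{1471 i \sqrt{489}}{1467}$ ($K = \frac{5884 \frac{1}{\sqrt{-6967 - 857}}}{3} = \frac{5884 \frac{1}{\sqrt{-7824}}}{3} = \frac{5884 \frac{1}{4 i \sqrt{489}}}{3} = \frac{5884 \left(- \frac{i \sqrt{489}}{1956}\right)}{3} = \frac{\left(- \frac{1471}{489}\right) i \sqrt{489}}{3} = - \frac{1471 i \sqrt{489}}{1467} \approx - 22.174 i$)
$\left(-43894 + 34051\right) \left(K + s{\left(C{\left(-14,0 \right)},58 \right)}\right) = \left(-43894 + 34051\right) \left(- \frac{1471 i \sqrt{489}}{1467} + 3\right) = - 9843 \left(3 - \frac{1471 i \sqrt{489}}{1467}\right) = -29529 + \frac{4826351 i \sqrt{489}}{489}$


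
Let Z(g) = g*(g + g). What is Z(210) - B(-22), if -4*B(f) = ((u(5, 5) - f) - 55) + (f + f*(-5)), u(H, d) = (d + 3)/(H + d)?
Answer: 1764279/20 ≈ 88214.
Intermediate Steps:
u(H, d) = (3 + d)/(H + d)
Z(g) = 2*g² (Z(g) = g*(2*g) = 2*g²)
B(f) = 271/20 + 5*f/4 (B(f) = -((((3 + 5)/(5 + 5) - f) - 55) + (f + f*(-5)))/4 = -(((8/10 - f) - 55) + (f - 5*f))/4 = -((((⅒)*8 - f) - 55) - 4*f)/4 = -(((⅘ - f) - 55) - 4*f)/4 = -((-271/5 - f) - 4*f)/4 = -(-271/5 - 5*f)/4 = 271/20 + 5*f/4)
Z(210) - B(-22) = 2*210² - (271/20 + (5/4)*(-22)) = 2*44100 - (271/20 - 55/2) = 88200 - 1*(-279/20) = 88200 + 279/20 = 1764279/20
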